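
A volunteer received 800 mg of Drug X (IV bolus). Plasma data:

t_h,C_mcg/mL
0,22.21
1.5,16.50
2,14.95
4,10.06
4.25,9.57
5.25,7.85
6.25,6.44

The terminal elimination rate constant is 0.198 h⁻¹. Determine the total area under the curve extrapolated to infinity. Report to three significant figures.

Trapezoidal AUC_0→6.25:
  [0→1.5]: (22.21+16.50)/2 × 1.5 = 29.0325
  [1.5→2]: (16.50+14.95)/2 × 0.5 = 7.8625
  [2→4]: (14.95+10.06)/2 × 2 = 25.01
  [4→4.25]: (10.06+9.57)/2 × 0.25 = 2.45375
  [4.25→5.25]: (9.57+7.85)/2 × 1 = 8.71
  [5.25→6.25]: (7.85+6.44)/2 × 1 = 7.145
  Sum = 80.21375 mcg/mL·h
Extrapolated tail: C_last / k_e = 6.44 / 0.198 = 32.525
AUC_0→∞ = 80.21375 + 32.525 = 112.73875 mcg/mL·h

AUC = 113 mcg/mL·h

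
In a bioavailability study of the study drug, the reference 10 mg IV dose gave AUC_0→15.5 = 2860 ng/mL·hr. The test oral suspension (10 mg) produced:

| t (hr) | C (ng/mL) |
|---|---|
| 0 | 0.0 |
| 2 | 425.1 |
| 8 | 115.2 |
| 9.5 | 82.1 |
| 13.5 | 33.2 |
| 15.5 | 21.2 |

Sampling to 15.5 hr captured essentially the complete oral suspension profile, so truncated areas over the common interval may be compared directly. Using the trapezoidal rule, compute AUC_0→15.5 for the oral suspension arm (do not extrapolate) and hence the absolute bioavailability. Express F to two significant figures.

F = 0.87

Trapezoidal AUC_0→15.5 (oral suspension):
  [0→2]: (0.0+425.1)/2 × 2 = 425.1
  [2→8]: (425.1+115.2)/2 × 6 = 1620.9
  [8→9.5]: (115.2+82.1)/2 × 1.5 = 147.975
  [9.5→13.5]: (82.1+33.2)/2 × 4 = 230.6
  [13.5→15.5]: (33.2+21.2)/2 × 2 = 54.4
  Sum = 2478.975 ng/mL·hr
F = (AUC_ev/D_ev)/(AUC_iv/D_iv) = (2478.975/10)/(2860/10) = 247.8975/286 = 0.8668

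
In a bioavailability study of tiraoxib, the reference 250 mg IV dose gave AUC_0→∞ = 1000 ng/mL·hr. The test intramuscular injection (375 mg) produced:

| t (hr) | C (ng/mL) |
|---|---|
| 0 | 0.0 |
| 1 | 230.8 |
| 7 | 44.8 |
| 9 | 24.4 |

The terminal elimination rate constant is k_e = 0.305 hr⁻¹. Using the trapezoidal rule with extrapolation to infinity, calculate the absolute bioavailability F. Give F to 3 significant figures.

F = 0.728

Trapezoidal AUC_0→9 (intramuscular injection):
  [0→1]: (0.0+230.8)/2 × 1 = 115.4
  [1→7]: (230.8+44.8)/2 × 6 = 826.8
  [7→9]: (44.8+24.4)/2 × 2 = 69.2
  Sum = 1011.4 ng/mL·hr
Tail: C_last/k_e = 24.4/0.305 = 80.000
AUC_0→∞ (intramuscular injection) = 1011.4 + 80.000 = 1091.4 ng/mL·hr
F = (AUC_ev/D_ev)/(AUC_iv/D_iv) = (1091.4/375)/(1000/250) = 2.9104/4 = 0.7276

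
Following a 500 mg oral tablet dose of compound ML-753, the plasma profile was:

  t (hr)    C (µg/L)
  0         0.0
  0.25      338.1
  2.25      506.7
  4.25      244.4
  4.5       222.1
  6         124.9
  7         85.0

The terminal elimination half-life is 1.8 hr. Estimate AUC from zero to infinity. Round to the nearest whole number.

AUC = 2282 µg/L·hr

Trapezoidal AUC_0→7:
  [0→0.25]: (0.0+338.1)/2 × 0.25 = 42.2625
  [0.25→2.25]: (338.1+506.7)/2 × 2 = 844.8
  [2.25→4.25]: (506.7+244.4)/2 × 2 = 751.1
  [4.25→4.5]: (244.4+222.1)/2 × 0.25 = 58.3125
  [4.5→6]: (222.1+124.9)/2 × 1.5 = 260.25
  [6→7]: (124.9+85.0)/2 × 1 = 104.95
  Sum = 2061.675 µg/L·hr
k_e = ln2 / t½ = 0.693147 / 1.8 = 0.3851 hr^-1
Extrapolated tail: C_last / k_e = 85.0 / 0.3851 = 220.722
AUC_0→∞ = 2061.675 + 220.722 = 2282.397 µg/L·hr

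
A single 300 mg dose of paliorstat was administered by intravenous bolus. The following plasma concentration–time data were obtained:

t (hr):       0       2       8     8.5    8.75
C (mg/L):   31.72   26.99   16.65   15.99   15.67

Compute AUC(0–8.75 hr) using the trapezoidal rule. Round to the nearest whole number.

Trapezoidal AUC_0→8.75:
  [0→2]: (31.72+26.99)/2 × 2 = 58.71
  [2→8]: (26.99+16.65)/2 × 6 = 130.92
  [8→8.5]: (16.65+15.99)/2 × 0.5 = 8.16
  [8.5→8.75]: (15.99+15.67)/2 × 0.25 = 3.9575
  Sum = 201.7475 mg/L·hr

AUC = 202 mg/L·hr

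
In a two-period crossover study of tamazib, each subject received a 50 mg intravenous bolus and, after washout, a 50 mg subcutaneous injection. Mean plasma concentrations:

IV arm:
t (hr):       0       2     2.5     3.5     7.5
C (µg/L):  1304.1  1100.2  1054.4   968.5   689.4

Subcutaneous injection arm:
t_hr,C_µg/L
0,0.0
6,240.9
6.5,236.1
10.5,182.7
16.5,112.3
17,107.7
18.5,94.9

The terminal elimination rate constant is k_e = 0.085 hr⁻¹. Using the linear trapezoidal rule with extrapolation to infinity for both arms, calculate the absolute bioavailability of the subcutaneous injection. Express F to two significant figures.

F = 0.25

Trapezoidal AUC_0→7.5 (IV):
  [0→2]: (1304.1+1100.2)/2 × 2 = 2404.3
  [2→2.5]: (1100.2+1054.4)/2 × 0.5 = 538.65
  [2.5→3.5]: (1054.4+968.5)/2 × 1 = 1011.45
  [3.5→7.5]: (968.5+689.4)/2 × 4 = 3315.8
  Sum = 7270.2 µg/L·hr
IV tail: 689.4/0.085 = 8110.588; AUC_iv,0→∞ = 7270.2 + 8110.588 = 15380.788 µg/L·hr
Trapezoidal AUC_0→18.5 (subcutaneous injection):
  [0→6]: (0.0+240.9)/2 × 6 = 722.7
  [6→6.5]: (240.9+236.1)/2 × 0.5 = 119.25
  [6.5→10.5]: (236.1+182.7)/2 × 4 = 837.6
  [10.5→16.5]: (182.7+112.3)/2 × 6 = 885.0
  [16.5→17]: (112.3+107.7)/2 × 0.5 = 55.0
  [17→18.5]: (107.7+94.9)/2 × 1.5 = 151.95
  Sum = 2771.5 µg/L·hr
subcutaneous injection tail: 94.9/0.085 = 1116.471; AUC_ev,0→∞ = 2771.5 + 1116.471 = 3887.971 µg/L·hr
F = (AUC_ev/D_ev)/(AUC_iv/D_iv) = (3887.971/50)/(15380.788/50) = 77.75942/307.61576 = 0.2528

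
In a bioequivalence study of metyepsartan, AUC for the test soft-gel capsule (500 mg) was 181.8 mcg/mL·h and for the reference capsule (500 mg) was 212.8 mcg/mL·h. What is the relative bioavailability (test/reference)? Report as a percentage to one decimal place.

F_rel = 85.4%

F_rel = (AUC_test/D_test) / (AUC_ref/D_ref)
      = (181.8/500) / (212.8/500)
      = 0.3636 / 0.4256 = 0.8543 = 85.43%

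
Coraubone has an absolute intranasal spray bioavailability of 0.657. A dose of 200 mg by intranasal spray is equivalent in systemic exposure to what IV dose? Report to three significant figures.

Systemic exposure from an extravascular dose = F × D_ev, so the equivalent IV dose is F × D_ev.
D_iv = F × D_ev = 0.657 × 200 = 131.4 mg

D_iv = 131 mg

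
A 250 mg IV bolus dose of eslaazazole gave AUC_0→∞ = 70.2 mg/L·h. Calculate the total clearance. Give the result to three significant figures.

CL = Dose_iv / AUC_0→∞
   = 250 / 70.2 = 3.56125 L/h

CL = 3.56 L/h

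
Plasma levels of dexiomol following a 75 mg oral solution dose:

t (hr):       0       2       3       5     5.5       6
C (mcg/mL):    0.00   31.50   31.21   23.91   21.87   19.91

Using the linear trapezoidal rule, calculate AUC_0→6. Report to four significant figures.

AUC = 139.9 mcg/mL·hr

Trapezoidal AUC_0→6:
  [0→2]: (0.00+31.50)/2 × 2 = 31.5
  [2→3]: (31.50+31.21)/2 × 1 = 31.355
  [3→5]: (31.21+23.91)/2 × 2 = 55.12
  [5→5.5]: (23.91+21.87)/2 × 0.5 = 11.445
  [5.5→6]: (21.87+19.91)/2 × 0.5 = 10.445
  Sum = 139.865 mcg/mL·hr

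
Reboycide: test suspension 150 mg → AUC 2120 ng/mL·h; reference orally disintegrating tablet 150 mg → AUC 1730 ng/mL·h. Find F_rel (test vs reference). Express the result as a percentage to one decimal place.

F_rel = 122.5%

F_rel = (AUC_test/D_test) / (AUC_ref/D_ref)
      = (2120/150) / (1730/150)
      = 14.1333 / 11.5333 = 1.2254 = 122.54%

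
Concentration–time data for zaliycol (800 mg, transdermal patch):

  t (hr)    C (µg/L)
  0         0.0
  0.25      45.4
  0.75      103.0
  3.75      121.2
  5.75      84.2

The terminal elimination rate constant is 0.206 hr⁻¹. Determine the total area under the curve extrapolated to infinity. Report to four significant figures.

Trapezoidal AUC_0→5.75:
  [0→0.25]: (0.0+45.4)/2 × 0.25 = 5.675
  [0.25→0.75]: (45.4+103.0)/2 × 0.5 = 37.1
  [0.75→3.75]: (103.0+121.2)/2 × 3 = 336.3
  [3.75→5.75]: (121.2+84.2)/2 × 2 = 205.4
  Sum = 584.475 µg/L·hr
Extrapolated tail: C_last / k_e = 84.2 / 0.206 = 408.738
AUC_0→∞ = 584.475 + 408.738 = 993.213 µg/L·hr

AUC = 993.2 µg/L·hr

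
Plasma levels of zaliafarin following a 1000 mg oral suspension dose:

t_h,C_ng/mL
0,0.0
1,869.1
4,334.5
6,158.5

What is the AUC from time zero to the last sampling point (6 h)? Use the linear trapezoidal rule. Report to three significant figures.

Trapezoidal AUC_0→6:
  [0→1]: (0.0+869.1)/2 × 1 = 434.55
  [1→4]: (869.1+334.5)/2 × 3 = 1805.4
  [4→6]: (334.5+158.5)/2 × 2 = 493.0
  Sum = 2732.95 ng/mL·h

AUC = 2730 ng/mL·h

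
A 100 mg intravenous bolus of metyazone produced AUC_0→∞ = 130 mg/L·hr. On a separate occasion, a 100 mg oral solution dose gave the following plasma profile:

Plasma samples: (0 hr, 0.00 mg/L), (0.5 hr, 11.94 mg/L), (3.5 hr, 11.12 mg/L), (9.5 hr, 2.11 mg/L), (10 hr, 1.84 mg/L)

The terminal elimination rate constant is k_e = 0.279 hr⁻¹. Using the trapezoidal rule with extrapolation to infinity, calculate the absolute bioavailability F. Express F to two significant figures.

F = 0.65

Trapezoidal AUC_0→10 (oral solution):
  [0→0.5]: (0.00+11.94)/2 × 0.5 = 2.985
  [0.5→3.5]: (11.94+11.12)/2 × 3 = 34.59
  [3.5→9.5]: (11.12+2.11)/2 × 6 = 39.69
  [9.5→10]: (2.11+1.84)/2 × 0.5 = 0.9875
  Sum = 78.2525 mg/L·hr
Tail: C_last/k_e = 1.84/0.279 = 6.595
AUC_0→∞ (oral solution) = 78.2525 + 6.595 = 84.8475 mg/L·hr
F = (AUC_ev/D_ev)/(AUC_iv/D_iv) = (84.8475/100)/(130/100) = 0.848475/1.3 = 0.6527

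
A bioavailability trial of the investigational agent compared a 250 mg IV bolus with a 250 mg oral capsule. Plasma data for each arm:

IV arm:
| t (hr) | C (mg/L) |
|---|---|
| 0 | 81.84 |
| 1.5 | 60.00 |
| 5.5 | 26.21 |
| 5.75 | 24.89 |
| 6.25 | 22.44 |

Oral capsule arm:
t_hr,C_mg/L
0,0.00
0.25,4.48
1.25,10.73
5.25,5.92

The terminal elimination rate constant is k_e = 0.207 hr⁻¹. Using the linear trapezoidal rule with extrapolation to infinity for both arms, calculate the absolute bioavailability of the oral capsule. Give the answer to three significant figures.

F = 0.173

Trapezoidal AUC_0→6.25 (IV):
  [0→1.5]: (81.84+60.00)/2 × 1.5 = 106.38
  [1.5→5.5]: (60.00+26.21)/2 × 4 = 172.42
  [5.5→5.75]: (26.21+24.89)/2 × 0.25 = 6.3875
  [5.75→6.25]: (24.89+22.44)/2 × 0.5 = 11.8325
  Sum = 297.02 mg/L·hr
IV tail: 22.44/0.207 = 108.406; AUC_iv,0→∞ = 297.02 + 108.406 = 405.426 mg/L·hr
Trapezoidal AUC_0→5.25 (oral capsule):
  [0→0.25]: (0.00+4.48)/2 × 0.25 = 0.56
  [0.25→1.25]: (4.48+10.73)/2 × 1 = 7.605
  [1.25→5.25]: (10.73+5.92)/2 × 4 = 33.3
  Sum = 41.465 mg/L·hr
oral capsule tail: 5.92/0.207 = 28.599; AUC_ev,0→∞ = 41.465 + 28.599 = 70.064 mg/L·hr
F = (AUC_ev/D_ev)/(AUC_iv/D_iv) = (70.064/250)/(405.426/250) = 0.280256/1.621704 = 0.1728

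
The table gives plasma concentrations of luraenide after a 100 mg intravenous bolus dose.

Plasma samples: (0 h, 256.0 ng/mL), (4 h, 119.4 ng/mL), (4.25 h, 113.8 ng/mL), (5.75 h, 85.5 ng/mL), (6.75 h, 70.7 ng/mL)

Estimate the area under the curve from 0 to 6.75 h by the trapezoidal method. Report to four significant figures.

Trapezoidal AUC_0→6.75:
  [0→4]: (256.0+119.4)/2 × 4 = 750.8
  [4→4.25]: (119.4+113.8)/2 × 0.25 = 29.15
  [4.25→5.75]: (113.8+85.5)/2 × 1.5 = 149.475
  [5.75→6.75]: (85.5+70.7)/2 × 1 = 78.1
  Sum = 1007.525 ng/mL·h

AUC = 1008 ng/mL·h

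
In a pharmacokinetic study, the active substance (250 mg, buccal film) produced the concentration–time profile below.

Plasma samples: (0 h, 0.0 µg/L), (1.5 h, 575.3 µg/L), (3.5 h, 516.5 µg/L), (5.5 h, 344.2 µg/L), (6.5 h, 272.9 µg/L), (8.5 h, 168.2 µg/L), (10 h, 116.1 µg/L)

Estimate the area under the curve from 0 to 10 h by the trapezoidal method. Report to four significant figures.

Trapezoidal AUC_0→10:
  [0→1.5]: (0.0+575.3)/2 × 1.5 = 431.475
  [1.5→3.5]: (575.3+516.5)/2 × 2 = 1091.8
  [3.5→5.5]: (516.5+344.2)/2 × 2 = 860.7
  [5.5→6.5]: (344.2+272.9)/2 × 1 = 308.55
  [6.5→8.5]: (272.9+168.2)/2 × 2 = 441.1
  [8.5→10]: (168.2+116.1)/2 × 1.5 = 213.225
  Sum = 3346.85 µg/L·h

AUC = 3347 µg/L·h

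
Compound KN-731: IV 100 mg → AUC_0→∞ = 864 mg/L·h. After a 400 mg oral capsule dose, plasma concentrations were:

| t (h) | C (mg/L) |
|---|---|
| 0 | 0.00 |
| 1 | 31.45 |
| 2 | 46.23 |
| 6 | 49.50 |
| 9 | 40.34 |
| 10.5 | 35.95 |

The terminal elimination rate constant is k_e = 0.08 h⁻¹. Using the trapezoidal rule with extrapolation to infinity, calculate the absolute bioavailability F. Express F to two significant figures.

Trapezoidal AUC_0→10.5 (oral capsule):
  [0→1]: (0.00+31.45)/2 × 1 = 15.725
  [1→2]: (31.45+46.23)/2 × 1 = 38.84
  [2→6]: (46.23+49.50)/2 × 4 = 191.46
  [6→9]: (49.50+40.34)/2 × 3 = 134.76
  [9→10.5]: (40.34+35.95)/2 × 1.5 = 57.2175
  Sum = 438.0025 mg/L·h
Tail: C_last/k_e = 35.95/0.08 = 449.375
AUC_0→∞ (oral capsule) = 438.0025 + 449.375 = 887.3775 mg/L·h
F = (AUC_ev/D_ev)/(AUC_iv/D_iv) = (887.3775/400)/(864/100) = 2.21844/8.64 = 0.2568

F = 0.26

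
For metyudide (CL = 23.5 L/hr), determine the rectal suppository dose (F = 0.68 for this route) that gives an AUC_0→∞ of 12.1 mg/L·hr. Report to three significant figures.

Dose = CL × AUC_0→∞ / F
     = 23.5 × 12.1 / 0.68 = 418.162 mg

Dose = 418 mg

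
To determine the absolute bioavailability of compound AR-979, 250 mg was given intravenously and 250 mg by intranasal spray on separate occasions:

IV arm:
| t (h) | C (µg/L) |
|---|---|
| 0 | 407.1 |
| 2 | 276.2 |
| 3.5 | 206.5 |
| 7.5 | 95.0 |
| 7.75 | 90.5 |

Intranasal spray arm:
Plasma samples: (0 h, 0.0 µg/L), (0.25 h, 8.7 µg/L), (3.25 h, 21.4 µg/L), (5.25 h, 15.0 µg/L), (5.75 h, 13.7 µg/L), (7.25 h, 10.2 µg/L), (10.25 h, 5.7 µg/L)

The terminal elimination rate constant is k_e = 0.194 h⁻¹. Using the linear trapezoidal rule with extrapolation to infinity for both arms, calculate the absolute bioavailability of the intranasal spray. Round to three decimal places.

F = 0.075

Trapezoidal AUC_0→7.75 (IV):
  [0→2]: (407.1+276.2)/2 × 2 = 683.3
  [2→3.5]: (276.2+206.5)/2 × 1.5 = 362.025
  [3.5→7.5]: (206.5+95.0)/2 × 4 = 603.0
  [7.5→7.75]: (95.0+90.5)/2 × 0.25 = 23.1875
  Sum = 1671.5125 µg/L·h
IV tail: 90.5/0.194 = 466.495; AUC_iv,0→∞ = 1671.5125 + 466.495 = 2138.0075 µg/L·h
Trapezoidal AUC_0→10.25 (intranasal spray):
  [0→0.25]: (0.0+8.7)/2 × 0.25 = 1.0875
  [0.25→3.25]: (8.7+21.4)/2 × 3 = 45.15
  [3.25→5.25]: (21.4+15.0)/2 × 2 = 36.4
  [5.25→5.75]: (15.0+13.7)/2 × 0.5 = 7.175
  [5.75→7.25]: (13.7+10.2)/2 × 1.5 = 17.925
  [7.25→10.25]: (10.2+5.7)/2 × 3 = 23.85
  Sum = 131.5875 µg/L·h
intranasal spray tail: 5.7/0.194 = 29.381; AUC_ev,0→∞ = 131.5875 + 29.381 = 160.9685 µg/L·h
F = (AUC_ev/D_ev)/(AUC_iv/D_iv) = (160.9685/250)/(2138.0075/250) = 0.643874/8.55203 = 0.0753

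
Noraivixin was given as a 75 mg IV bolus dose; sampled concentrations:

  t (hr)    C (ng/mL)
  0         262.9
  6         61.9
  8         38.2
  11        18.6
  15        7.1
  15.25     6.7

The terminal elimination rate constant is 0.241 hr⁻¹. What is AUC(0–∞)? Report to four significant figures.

Trapezoidal AUC_0→15.25:
  [0→6]: (262.9+61.9)/2 × 6 = 974.4
  [6→8]: (61.9+38.2)/2 × 2 = 100.1
  [8→11]: (38.2+18.6)/2 × 3 = 85.2
  [11→15]: (18.6+7.1)/2 × 4 = 51.4
  [15→15.25]: (7.1+6.7)/2 × 0.25 = 1.725
  Sum = 1212.825 ng/mL·hr
Extrapolated tail: C_last / k_e = 6.7 / 0.241 = 27.801
AUC_0→∞ = 1212.825 + 27.801 = 1240.626 ng/mL·hr

AUC = 1241 ng/mL·hr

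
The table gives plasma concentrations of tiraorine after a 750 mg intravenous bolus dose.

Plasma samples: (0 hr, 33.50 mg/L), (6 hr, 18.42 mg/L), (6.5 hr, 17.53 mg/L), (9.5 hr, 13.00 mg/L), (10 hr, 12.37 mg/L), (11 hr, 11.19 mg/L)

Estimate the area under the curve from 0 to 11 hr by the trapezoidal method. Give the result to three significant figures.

Trapezoidal AUC_0→11:
  [0→6]: (33.50+18.42)/2 × 6 = 155.76
  [6→6.5]: (18.42+17.53)/2 × 0.5 = 8.9875
  [6.5→9.5]: (17.53+13.00)/2 × 3 = 45.795
  [9.5→10]: (13.00+12.37)/2 × 0.5 = 6.3425
  [10→11]: (12.37+11.19)/2 × 1 = 11.78
  Sum = 228.665 mg/L·hr

AUC = 229 mg/L·hr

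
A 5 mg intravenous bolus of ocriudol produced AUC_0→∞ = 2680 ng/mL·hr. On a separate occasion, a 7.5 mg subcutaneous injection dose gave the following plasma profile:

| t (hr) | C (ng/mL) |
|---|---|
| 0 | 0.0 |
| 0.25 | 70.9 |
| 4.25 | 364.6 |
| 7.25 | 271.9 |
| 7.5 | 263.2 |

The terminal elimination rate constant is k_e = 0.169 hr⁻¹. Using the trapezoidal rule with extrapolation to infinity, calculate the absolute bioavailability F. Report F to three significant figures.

F = 0.860

Trapezoidal AUC_0→7.5 (subcutaneous injection):
  [0→0.25]: (0.0+70.9)/2 × 0.25 = 8.8625
  [0.25→4.25]: (70.9+364.6)/2 × 4 = 871.0
  [4.25→7.25]: (364.6+271.9)/2 × 3 = 954.75
  [7.25→7.5]: (271.9+263.2)/2 × 0.25 = 66.8875
  Sum = 1901.5 ng/mL·hr
Tail: C_last/k_e = 263.2/0.169 = 1557.396
AUC_0→∞ (subcutaneous injection) = 1901.5 + 1557.396 = 3458.896 ng/mL·hr
F = (AUC_ev/D_ev)/(AUC_iv/D_iv) = (3458.896/7.5)/(2680/5) = 461.186/536 = 0.8604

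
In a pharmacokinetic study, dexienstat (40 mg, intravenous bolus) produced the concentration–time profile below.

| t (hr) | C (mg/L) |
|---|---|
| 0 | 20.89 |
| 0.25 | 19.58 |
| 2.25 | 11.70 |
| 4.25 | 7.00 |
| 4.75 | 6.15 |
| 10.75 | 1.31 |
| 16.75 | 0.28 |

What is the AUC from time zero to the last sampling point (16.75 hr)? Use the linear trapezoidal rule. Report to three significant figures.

AUC = 85.5 mg/L·hr

Trapezoidal AUC_0→16.75:
  [0→0.25]: (20.89+19.58)/2 × 0.25 = 5.05875
  [0.25→2.25]: (19.58+11.70)/2 × 2 = 31.28
  [2.25→4.25]: (11.70+7.00)/2 × 2 = 18.7
  [4.25→4.75]: (7.00+6.15)/2 × 0.5 = 3.2875
  [4.75→10.75]: (6.15+1.31)/2 × 6 = 22.38
  [10.75→16.75]: (1.31+0.28)/2 × 6 = 4.77
  Sum = 85.47625 mg/L·hr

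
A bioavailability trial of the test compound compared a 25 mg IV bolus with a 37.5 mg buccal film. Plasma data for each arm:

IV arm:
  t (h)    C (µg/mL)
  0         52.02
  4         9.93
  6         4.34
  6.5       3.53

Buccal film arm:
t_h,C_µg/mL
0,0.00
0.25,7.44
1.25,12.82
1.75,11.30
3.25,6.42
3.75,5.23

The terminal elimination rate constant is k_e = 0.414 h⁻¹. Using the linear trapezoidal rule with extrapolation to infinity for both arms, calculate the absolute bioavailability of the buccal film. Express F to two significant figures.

F = 0.21

Trapezoidal AUC_0→6.5 (IV):
  [0→4]: (52.02+9.93)/2 × 4 = 123.9
  [4→6]: (9.93+4.34)/2 × 2 = 14.27
  [6→6.5]: (4.34+3.53)/2 × 0.5 = 1.9675
  Sum = 140.1375 µg/mL·h
IV tail: 3.53/0.414 = 8.527; AUC_iv,0→∞ = 140.1375 + 8.527 = 148.6645 µg/mL·h
Trapezoidal AUC_0→3.75 (buccal film):
  [0→0.25]: (0.00+7.44)/2 × 0.25 = 0.93
  [0.25→1.25]: (7.44+12.82)/2 × 1 = 10.13
  [1.25→1.75]: (12.82+11.30)/2 × 0.5 = 6.03
  [1.75→3.25]: (11.30+6.42)/2 × 1.5 = 13.29
  [3.25→3.75]: (6.42+5.23)/2 × 0.5 = 2.9125
  Sum = 33.2925 µg/mL·h
buccal film tail: 5.23/0.414 = 12.633; AUC_ev,0→∞ = 33.2925 + 12.633 = 45.9255 µg/mL·h
F = (AUC_ev/D_ev)/(AUC_iv/D_iv) = (45.9255/37.5)/(148.6645/25) = 1.22468/5.94658 = 0.2059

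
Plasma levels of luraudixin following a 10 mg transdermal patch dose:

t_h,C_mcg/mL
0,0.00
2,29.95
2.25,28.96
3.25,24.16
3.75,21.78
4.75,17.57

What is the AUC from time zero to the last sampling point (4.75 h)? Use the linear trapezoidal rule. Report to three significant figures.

Trapezoidal AUC_0→4.75:
  [0→2]: (0.00+29.95)/2 × 2 = 29.95
  [2→2.25]: (29.95+28.96)/2 × 0.25 = 7.36375
  [2.25→3.25]: (28.96+24.16)/2 × 1 = 26.56
  [3.25→3.75]: (24.16+21.78)/2 × 0.5 = 11.485
  [3.75→4.75]: (21.78+17.57)/2 × 1 = 19.675
  Sum = 95.03375 mcg/mL·h

AUC = 95.0 mcg/mL·h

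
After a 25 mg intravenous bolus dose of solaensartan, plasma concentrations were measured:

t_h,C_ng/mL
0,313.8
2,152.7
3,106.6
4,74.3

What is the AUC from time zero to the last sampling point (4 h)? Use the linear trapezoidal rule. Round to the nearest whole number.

AUC = 687 ng/mL·h

Trapezoidal AUC_0→4:
  [0→2]: (313.8+152.7)/2 × 2 = 466.5
  [2→3]: (152.7+106.6)/2 × 1 = 129.65
  [3→4]: (106.6+74.3)/2 × 1 = 90.45
  Sum = 686.6 ng/mL·h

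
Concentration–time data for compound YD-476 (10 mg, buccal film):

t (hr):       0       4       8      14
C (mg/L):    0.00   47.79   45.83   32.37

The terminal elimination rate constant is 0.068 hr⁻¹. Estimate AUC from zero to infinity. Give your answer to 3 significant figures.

AUC = 993 mg/L·hr

Trapezoidal AUC_0→14:
  [0→4]: (0.00+47.79)/2 × 4 = 95.58
  [4→8]: (47.79+45.83)/2 × 4 = 187.24
  [8→14]: (45.83+32.37)/2 × 6 = 234.6
  Sum = 517.42 mg/L·hr
Extrapolated tail: C_last / k_e = 32.37 / 0.068 = 476.029
AUC_0→∞ = 517.42 + 476.029 = 993.449 mg/L·hr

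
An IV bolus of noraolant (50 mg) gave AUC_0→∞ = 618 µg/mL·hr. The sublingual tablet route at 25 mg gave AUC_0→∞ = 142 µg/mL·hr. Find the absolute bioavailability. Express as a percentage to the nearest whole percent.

F = 46%

F = (AUC_ev / D_ev) / (AUC_iv / D_iv)
  = (142/25) / (618/50)
  = 5.68 / 12.36 = 0.4595
  = 45.95%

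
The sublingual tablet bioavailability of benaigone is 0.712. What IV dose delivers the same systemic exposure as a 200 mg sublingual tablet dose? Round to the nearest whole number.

D_iv = 142 mg

Systemic exposure from an extravascular dose = F × D_ev, so the equivalent IV dose is F × D_ev.
D_iv = F × D_ev = 0.712 × 200 = 142.4 mg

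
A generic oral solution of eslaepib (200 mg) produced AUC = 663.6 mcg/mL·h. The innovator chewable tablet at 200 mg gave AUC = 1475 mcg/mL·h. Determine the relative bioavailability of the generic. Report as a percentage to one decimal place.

F_rel = (AUC_test/D_test) / (AUC_ref/D_ref)
      = (663.6/200) / (1475/200)
      = 3.318 / 7.375 = 0.4499 = 44.99%

F_rel = 45.0%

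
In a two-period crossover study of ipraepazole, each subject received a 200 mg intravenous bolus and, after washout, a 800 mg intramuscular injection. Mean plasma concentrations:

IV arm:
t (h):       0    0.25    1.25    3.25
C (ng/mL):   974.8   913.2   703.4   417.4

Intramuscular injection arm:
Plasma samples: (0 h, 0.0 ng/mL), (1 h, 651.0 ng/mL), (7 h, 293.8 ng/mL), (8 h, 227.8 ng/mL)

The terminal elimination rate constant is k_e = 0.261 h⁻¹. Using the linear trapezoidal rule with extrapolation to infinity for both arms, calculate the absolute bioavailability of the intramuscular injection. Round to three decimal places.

Trapezoidal AUC_0→3.25 (IV):
  [0→0.25]: (974.8+913.2)/2 × 0.25 = 236.0
  [0.25→1.25]: (913.2+703.4)/2 × 1 = 808.3
  [1.25→3.25]: (703.4+417.4)/2 × 2 = 1120.8
  Sum = 2165.1 ng/mL·h
IV tail: 417.4/0.261 = 1599.234; AUC_iv,0→∞ = 2165.1 + 1599.234 = 3764.334 ng/mL·h
Trapezoidal AUC_0→8 (intramuscular injection):
  [0→1]: (0.0+651.0)/2 × 1 = 325.5
  [1→7]: (651.0+293.8)/2 × 6 = 2834.4
  [7→8]: (293.8+227.8)/2 × 1 = 260.8
  Sum = 3420.7 ng/mL·h
intramuscular injection tail: 227.8/0.261 = 872.797; AUC_ev,0→∞ = 3420.7 + 872.797 = 4293.497 ng/mL·h
F = (AUC_ev/D_ev)/(AUC_iv/D_iv) = (4293.497/800)/(3764.334/200) = 5.36687/18.82167 = 0.2851

F = 0.285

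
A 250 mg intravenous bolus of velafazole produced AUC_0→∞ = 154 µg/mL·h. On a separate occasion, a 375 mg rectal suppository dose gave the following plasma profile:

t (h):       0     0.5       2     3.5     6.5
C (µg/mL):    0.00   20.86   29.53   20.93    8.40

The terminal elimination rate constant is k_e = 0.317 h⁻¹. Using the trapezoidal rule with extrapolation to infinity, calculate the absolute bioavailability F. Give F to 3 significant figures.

Trapezoidal AUC_0→6.5 (rectal suppository):
  [0→0.5]: (0.00+20.86)/2 × 0.5 = 5.215
  [0.5→2]: (20.86+29.53)/2 × 1.5 = 37.7925
  [2→3.5]: (29.53+20.93)/2 × 1.5 = 37.845
  [3.5→6.5]: (20.93+8.40)/2 × 3 = 43.995
  Sum = 124.8475 µg/mL·h
Tail: C_last/k_e = 8.40/0.317 = 26.498
AUC_0→∞ (rectal suppository) = 124.8475 + 26.498 = 151.3455 µg/mL·h
F = (AUC_ev/D_ev)/(AUC_iv/D_iv) = (151.3455/375)/(154/250) = 0.403588/0.616 = 0.6552

F = 0.655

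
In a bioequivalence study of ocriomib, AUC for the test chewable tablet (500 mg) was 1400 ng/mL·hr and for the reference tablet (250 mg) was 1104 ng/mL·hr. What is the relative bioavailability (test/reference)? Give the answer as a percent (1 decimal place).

F_rel = (AUC_test/D_test) / (AUC_ref/D_ref)
      = (1400/500) / (1104/250)
      = 2.8 / 4.416 = 0.6341 = 63.41%

F_rel = 63.4%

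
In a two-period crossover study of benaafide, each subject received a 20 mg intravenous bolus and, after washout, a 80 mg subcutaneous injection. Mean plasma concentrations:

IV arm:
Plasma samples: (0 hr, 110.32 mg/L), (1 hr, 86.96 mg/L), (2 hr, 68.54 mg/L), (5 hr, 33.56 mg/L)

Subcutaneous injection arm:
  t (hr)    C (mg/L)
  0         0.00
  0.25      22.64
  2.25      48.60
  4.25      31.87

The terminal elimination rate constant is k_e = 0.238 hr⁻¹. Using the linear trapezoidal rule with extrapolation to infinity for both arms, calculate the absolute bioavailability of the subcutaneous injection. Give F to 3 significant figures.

Trapezoidal AUC_0→5 (IV):
  [0→1]: (110.32+86.96)/2 × 1 = 98.64
  [1→2]: (86.96+68.54)/2 × 1 = 77.75
  [2→5]: (68.54+33.56)/2 × 3 = 153.15
  Sum = 329.54 mg/L·hr
IV tail: 33.56/0.238 = 141.008; AUC_iv,0→∞ = 329.54 + 141.008 = 470.548 mg/L·hr
Trapezoidal AUC_0→4.25 (subcutaneous injection):
  [0→0.25]: (0.00+22.64)/2 × 0.25 = 2.83
  [0.25→2.25]: (22.64+48.60)/2 × 2 = 71.24
  [2.25→4.25]: (48.60+31.87)/2 × 2 = 80.47
  Sum = 154.54 mg/L·hr
subcutaneous injection tail: 31.87/0.238 = 133.908; AUC_ev,0→∞ = 154.54 + 133.908 = 288.448 mg/L·hr
F = (AUC_ev/D_ev)/(AUC_iv/D_iv) = (288.448/80)/(470.548/20) = 3.6056/23.5274 = 0.1533

F = 0.153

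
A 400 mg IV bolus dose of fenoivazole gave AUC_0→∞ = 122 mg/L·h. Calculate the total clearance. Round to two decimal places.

CL = 3.28 L/h

CL = Dose_iv / AUC_0→∞
   = 400 / 122 = 3.27869 L/h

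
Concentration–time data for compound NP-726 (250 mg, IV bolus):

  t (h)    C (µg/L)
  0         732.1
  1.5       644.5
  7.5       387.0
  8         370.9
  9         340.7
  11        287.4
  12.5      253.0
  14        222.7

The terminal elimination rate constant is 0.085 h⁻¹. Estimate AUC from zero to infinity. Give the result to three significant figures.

Trapezoidal AUC_0→14:
  [0→1.5]: (732.1+644.5)/2 × 1.5 = 1032.45
  [1.5→7.5]: (644.5+387.0)/2 × 6 = 3094.5
  [7.5→8]: (387.0+370.9)/2 × 0.5 = 189.475
  [8→9]: (370.9+340.7)/2 × 1 = 355.8
  [9→11]: (340.7+287.4)/2 × 2 = 628.1
  [11→12.5]: (287.4+253.0)/2 × 1.5 = 405.3
  [12.5→14]: (253.0+222.7)/2 × 1.5 = 356.775
  Sum = 6062.4 µg/L·h
Extrapolated tail: C_last / k_e = 222.7 / 0.085 = 2620.000
AUC_0→∞ = 6062.4 + 2620.000 = 8682.4 µg/L·h

AUC = 8680 µg/L·h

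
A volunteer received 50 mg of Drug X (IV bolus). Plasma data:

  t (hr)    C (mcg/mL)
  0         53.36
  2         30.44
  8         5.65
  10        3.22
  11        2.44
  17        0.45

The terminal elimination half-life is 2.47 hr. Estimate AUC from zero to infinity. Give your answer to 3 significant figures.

Trapezoidal AUC_0→17:
  [0→2]: (53.36+30.44)/2 × 2 = 83.8
  [2→8]: (30.44+5.65)/2 × 6 = 108.27
  [8→10]: (5.65+3.22)/2 × 2 = 8.87
  [10→11]: (3.22+2.44)/2 × 1 = 2.83
  [11→17]: (2.44+0.45)/2 × 6 = 8.67
  Sum = 212.44 mcg/mL·hr
k_e = ln2 / t½ = 0.693147 / 2.47 = 0.2806 hr^-1
Extrapolated tail: C_last / k_e = 0.45 / 0.2806 = 1.604
AUC_0→∞ = 212.44 + 1.604 = 214.044 mcg/mL·hr

AUC = 214 mcg/mL·hr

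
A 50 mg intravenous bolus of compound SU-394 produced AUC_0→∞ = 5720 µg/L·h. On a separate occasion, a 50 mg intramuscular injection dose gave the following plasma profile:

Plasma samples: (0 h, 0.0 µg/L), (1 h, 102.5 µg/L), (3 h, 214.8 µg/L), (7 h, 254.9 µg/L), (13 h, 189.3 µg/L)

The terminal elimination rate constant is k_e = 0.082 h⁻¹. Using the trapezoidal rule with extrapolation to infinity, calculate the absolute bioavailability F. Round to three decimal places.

Trapezoidal AUC_0→13 (intramuscular injection):
  [0→1]: (0.0+102.5)/2 × 1 = 51.25
  [1→3]: (102.5+214.8)/2 × 2 = 317.3
  [3→7]: (214.8+254.9)/2 × 4 = 939.4
  [7→13]: (254.9+189.3)/2 × 6 = 1332.6
  Sum = 2640.55 µg/L·h
Tail: C_last/k_e = 189.3/0.082 = 2308.537
AUC_0→∞ (intramuscular injection) = 2640.55 + 2308.537 = 4949.087 µg/L·h
F = (AUC_ev/D_ev)/(AUC_iv/D_iv) = (4949.087/50)/(5720/50) = 98.98174/114.4 = 0.8652

F = 0.865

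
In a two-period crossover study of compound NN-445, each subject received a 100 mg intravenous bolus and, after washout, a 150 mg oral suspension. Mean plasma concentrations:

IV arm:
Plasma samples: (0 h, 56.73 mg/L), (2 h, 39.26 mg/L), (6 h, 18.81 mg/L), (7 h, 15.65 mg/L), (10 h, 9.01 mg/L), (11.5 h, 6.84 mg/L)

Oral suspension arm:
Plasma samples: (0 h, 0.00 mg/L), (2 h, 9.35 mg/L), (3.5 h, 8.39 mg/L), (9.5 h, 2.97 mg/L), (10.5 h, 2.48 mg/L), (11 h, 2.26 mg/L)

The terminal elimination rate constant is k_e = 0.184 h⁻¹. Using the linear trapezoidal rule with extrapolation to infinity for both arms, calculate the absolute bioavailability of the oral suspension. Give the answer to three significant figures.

Trapezoidal AUC_0→11.5 (IV):
  [0→2]: (56.73+39.26)/2 × 2 = 95.99
  [2→6]: (39.26+18.81)/2 × 4 = 116.14
  [6→7]: (18.81+15.65)/2 × 1 = 17.23
  [7→10]: (15.65+9.01)/2 × 3 = 36.99
  [10→11.5]: (9.01+6.84)/2 × 1.5 = 11.8875
  Sum = 278.2375 mg/L·h
IV tail: 6.84/0.184 = 37.174; AUC_iv,0→∞ = 278.2375 + 37.174 = 315.4115 mg/L·h
Trapezoidal AUC_0→11 (oral suspension):
  [0→2]: (0.00+9.35)/2 × 2 = 9.35
  [2→3.5]: (9.35+8.39)/2 × 1.5 = 13.305
  [3.5→9.5]: (8.39+2.97)/2 × 6 = 34.08
  [9.5→10.5]: (2.97+2.48)/2 × 1 = 2.725
  [10.5→11]: (2.48+2.26)/2 × 0.5 = 1.185
  Sum = 60.645 mg/L·h
oral suspension tail: 2.26/0.184 = 12.283; AUC_ev,0→∞ = 60.645 + 12.283 = 72.928 mg/L·h
F = (AUC_ev/D_ev)/(AUC_iv/D_iv) = (72.928/150)/(315.4115/100) = 0.486187/3.154115 = 0.1541

F = 0.154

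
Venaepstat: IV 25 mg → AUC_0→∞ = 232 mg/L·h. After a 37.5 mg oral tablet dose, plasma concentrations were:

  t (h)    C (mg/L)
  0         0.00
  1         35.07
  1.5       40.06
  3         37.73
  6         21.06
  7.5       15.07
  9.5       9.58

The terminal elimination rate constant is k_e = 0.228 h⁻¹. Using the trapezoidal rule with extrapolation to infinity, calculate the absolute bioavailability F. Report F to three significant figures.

Trapezoidal AUC_0→9.5 (oral tablet):
  [0→1]: (0.00+35.07)/2 × 1 = 17.535
  [1→1.5]: (35.07+40.06)/2 × 0.5 = 18.7825
  [1.5→3]: (40.06+37.73)/2 × 1.5 = 58.3425
  [3→6]: (37.73+21.06)/2 × 3 = 88.185
  [6→7.5]: (21.06+15.07)/2 × 1.5 = 27.0975
  [7.5→9.5]: (15.07+9.58)/2 × 2 = 24.65
  Sum = 234.5925 mg/L·h
Tail: C_last/k_e = 9.58/0.228 = 42.018
AUC_0→∞ (oral tablet) = 234.5925 + 42.018 = 276.6105 mg/L·h
F = (AUC_ev/D_ev)/(AUC_iv/D_iv) = (276.6105/37.5)/(232/25) = 7.37628/9.28 = 0.7949

F = 0.795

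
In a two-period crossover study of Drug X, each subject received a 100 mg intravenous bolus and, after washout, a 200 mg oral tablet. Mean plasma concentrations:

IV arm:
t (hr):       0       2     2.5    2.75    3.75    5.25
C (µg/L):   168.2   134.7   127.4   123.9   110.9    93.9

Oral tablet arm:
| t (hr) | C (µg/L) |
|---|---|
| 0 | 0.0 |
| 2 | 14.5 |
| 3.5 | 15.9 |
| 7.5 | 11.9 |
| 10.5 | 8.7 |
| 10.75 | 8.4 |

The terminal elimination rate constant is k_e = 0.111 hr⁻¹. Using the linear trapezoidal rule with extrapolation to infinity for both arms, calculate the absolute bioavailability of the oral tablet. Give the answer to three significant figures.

F = 0.0665

Trapezoidal AUC_0→5.25 (IV):
  [0→2]: (168.2+134.7)/2 × 2 = 302.9
  [2→2.5]: (134.7+127.4)/2 × 0.5 = 65.525
  [2.5→2.75]: (127.4+123.9)/2 × 0.25 = 31.4125
  [2.75→3.75]: (123.9+110.9)/2 × 1 = 117.4
  [3.75→5.25]: (110.9+93.9)/2 × 1.5 = 153.6
  Sum = 670.8375 µg/L·hr
IV tail: 93.9/0.111 = 845.946; AUC_iv,0→∞ = 670.8375 + 845.946 = 1516.7835 µg/L·hr
Trapezoidal AUC_0→10.75 (oral tablet):
  [0→2]: (0.0+14.5)/2 × 2 = 14.5
  [2→3.5]: (14.5+15.9)/2 × 1.5 = 22.8
  [3.5→7.5]: (15.9+11.9)/2 × 4 = 55.6
  [7.5→10.5]: (11.9+8.7)/2 × 3 = 30.9
  [10.5→10.75]: (8.7+8.4)/2 × 0.25 = 2.1375
  Sum = 125.9375 µg/L·hr
oral tablet tail: 8.4/0.111 = 75.676; AUC_ev,0→∞ = 125.9375 + 75.676 = 201.6135 µg/L·hr
F = (AUC_ev/D_ev)/(AUC_iv/D_iv) = (201.6135/200)/(1516.7835/100) = 1.0080675/15.167835 = 0.0665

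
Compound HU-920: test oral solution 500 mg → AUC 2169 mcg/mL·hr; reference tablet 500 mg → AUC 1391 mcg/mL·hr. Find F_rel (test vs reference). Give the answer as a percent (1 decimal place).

F_rel = (AUC_test/D_test) / (AUC_ref/D_ref)
      = (2169/500) / (1391/500)
      = 4.338 / 2.782 = 1.5593 = 155.93%

F_rel = 155.9%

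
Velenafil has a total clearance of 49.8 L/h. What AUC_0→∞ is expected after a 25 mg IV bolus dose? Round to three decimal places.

AUC = 0.502 mg/L·h

AUC_0→∞ = Dose_iv / CL
        = 25 / 49.8 = 0.502008 mg/L·h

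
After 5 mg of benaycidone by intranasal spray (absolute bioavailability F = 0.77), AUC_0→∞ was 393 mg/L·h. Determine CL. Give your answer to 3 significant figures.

CL = F × Dose / AUC_0→∞
   = 0.77 × 5 / 393 = 0.00979644 L/h

CL = 0.00980 L/h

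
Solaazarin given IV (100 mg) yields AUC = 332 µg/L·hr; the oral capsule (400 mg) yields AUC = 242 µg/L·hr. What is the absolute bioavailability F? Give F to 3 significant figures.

F = 0.182

F = (AUC_ev / D_ev) / (AUC_iv / D_iv)
  = (242/400) / (332/100)
  = 0.605 / 3.32 = 0.1822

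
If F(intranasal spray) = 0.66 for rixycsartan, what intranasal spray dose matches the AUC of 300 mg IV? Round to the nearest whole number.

For equal systemic exposure: F × D_ev = D_iv
D_ev = D_iv / F = 300 / 0.66 = 454.545 mg

D_intranasal = 455 mg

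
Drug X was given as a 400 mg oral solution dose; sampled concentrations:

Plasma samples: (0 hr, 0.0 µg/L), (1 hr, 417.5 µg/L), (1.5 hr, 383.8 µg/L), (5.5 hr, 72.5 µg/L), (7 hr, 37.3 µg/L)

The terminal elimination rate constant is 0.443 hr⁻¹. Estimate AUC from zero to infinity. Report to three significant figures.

Trapezoidal AUC_0→7:
  [0→1]: (0.0+417.5)/2 × 1 = 208.75
  [1→1.5]: (417.5+383.8)/2 × 0.5 = 200.325
  [1.5→5.5]: (383.8+72.5)/2 × 4 = 912.6
  [5.5→7]: (72.5+37.3)/2 × 1.5 = 82.35
  Sum = 1404.025 µg/L·hr
Extrapolated tail: C_last / k_e = 37.3 / 0.443 = 84.199
AUC_0→∞ = 1404.025 + 84.199 = 1488.224 µg/L·hr

AUC = 1490 µg/L·hr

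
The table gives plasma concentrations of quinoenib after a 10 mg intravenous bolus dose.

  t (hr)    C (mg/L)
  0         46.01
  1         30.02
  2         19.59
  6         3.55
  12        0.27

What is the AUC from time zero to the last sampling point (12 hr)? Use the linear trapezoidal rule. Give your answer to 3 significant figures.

AUC = 121 mg/L·hr

Trapezoidal AUC_0→12:
  [0→1]: (46.01+30.02)/2 × 1 = 38.015
  [1→2]: (30.02+19.59)/2 × 1 = 24.805
  [2→6]: (19.59+3.55)/2 × 4 = 46.28
  [6→12]: (3.55+0.27)/2 × 6 = 11.46
  Sum = 120.56 mg/L·hr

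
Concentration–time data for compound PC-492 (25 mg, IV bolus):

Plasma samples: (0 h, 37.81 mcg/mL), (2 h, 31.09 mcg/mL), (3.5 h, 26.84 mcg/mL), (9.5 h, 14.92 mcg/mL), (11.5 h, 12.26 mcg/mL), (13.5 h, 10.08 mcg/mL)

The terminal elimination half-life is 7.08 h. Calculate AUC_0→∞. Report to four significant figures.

Trapezoidal AUC_0→13.5:
  [0→2]: (37.81+31.09)/2 × 2 = 68.9
  [2→3.5]: (31.09+26.84)/2 × 1.5 = 43.4475
  [3.5→9.5]: (26.84+14.92)/2 × 6 = 125.28
  [9.5→11.5]: (14.92+12.26)/2 × 2 = 27.18
  [11.5→13.5]: (12.26+10.08)/2 × 2 = 22.34
  Sum = 287.1475 mcg/mL·h
k_e = ln2 / t½ = 0.693147 / 7.08 = 0.0979 h^-1
Extrapolated tail: C_last / k_e = 10.08 / 0.0979 = 102.962
AUC_0→∞ = 287.1475 + 102.962 = 390.1095 mcg/mL·h

AUC = 390.1 mcg/mL·h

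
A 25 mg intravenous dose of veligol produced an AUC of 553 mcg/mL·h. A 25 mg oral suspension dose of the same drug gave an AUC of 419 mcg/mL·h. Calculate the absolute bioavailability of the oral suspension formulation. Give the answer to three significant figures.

F = 0.758

F = (AUC_ev / D_ev) / (AUC_iv / D_iv)
  = (419/25) / (553/25)
  = 16.76 / 22.12 = 0.7577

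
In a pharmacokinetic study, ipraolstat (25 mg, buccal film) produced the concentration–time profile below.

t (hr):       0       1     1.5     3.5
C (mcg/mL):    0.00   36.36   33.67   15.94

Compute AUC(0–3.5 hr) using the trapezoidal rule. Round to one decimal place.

AUC = 85.3 mcg/mL·hr

Trapezoidal AUC_0→3.5:
  [0→1]: (0.00+36.36)/2 × 1 = 18.18
  [1→1.5]: (36.36+33.67)/2 × 0.5 = 17.5075
  [1.5→3.5]: (33.67+15.94)/2 × 2 = 49.61
  Sum = 85.2975 mcg/mL·hr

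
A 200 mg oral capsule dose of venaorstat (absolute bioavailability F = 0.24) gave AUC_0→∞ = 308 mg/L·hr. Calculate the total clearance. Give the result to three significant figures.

CL = 0.156 L/hr

CL = F × Dose / AUC_0→∞
   = 0.24 × 200 / 308 = 0.155844 L/hr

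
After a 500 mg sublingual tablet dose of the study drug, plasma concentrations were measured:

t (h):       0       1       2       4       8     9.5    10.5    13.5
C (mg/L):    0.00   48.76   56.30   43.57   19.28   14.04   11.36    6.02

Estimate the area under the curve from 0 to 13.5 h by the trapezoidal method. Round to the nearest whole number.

Trapezoidal AUC_0→13.5:
  [0→1]: (0.00+48.76)/2 × 1 = 24.38
  [1→2]: (48.76+56.30)/2 × 1 = 52.53
  [2→4]: (56.30+43.57)/2 × 2 = 99.87
  [4→8]: (43.57+19.28)/2 × 4 = 125.7
  [8→9.5]: (19.28+14.04)/2 × 1.5 = 24.99
  [9.5→10.5]: (14.04+11.36)/2 × 1 = 12.7
  [10.5→13.5]: (11.36+6.02)/2 × 3 = 26.07
  Sum = 366.24 mg/L·h

AUC = 366 mg/L·h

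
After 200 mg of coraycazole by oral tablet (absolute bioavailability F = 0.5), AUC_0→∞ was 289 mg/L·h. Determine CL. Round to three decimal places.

CL = F × Dose / AUC_0→∞
   = 0.5 × 200 / 289 = 0.346021 L/h

CL = 0.346 L/h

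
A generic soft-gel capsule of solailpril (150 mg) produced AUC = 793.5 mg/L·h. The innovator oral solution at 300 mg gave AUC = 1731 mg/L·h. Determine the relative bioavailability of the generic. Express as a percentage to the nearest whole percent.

F_rel = (AUC_test/D_test) / (AUC_ref/D_ref)
      = (793.5/150) / (1731/300)
      = 5.29 / 5.77 = 0.9168 = 91.68%

F_rel = 92%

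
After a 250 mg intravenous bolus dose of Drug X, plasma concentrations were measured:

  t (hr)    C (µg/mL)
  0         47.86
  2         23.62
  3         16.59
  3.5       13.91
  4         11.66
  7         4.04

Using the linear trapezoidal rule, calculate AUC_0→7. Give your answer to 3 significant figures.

Trapezoidal AUC_0→7:
  [0→2]: (47.86+23.62)/2 × 2 = 71.48
  [2→3]: (23.62+16.59)/2 × 1 = 20.105
  [3→3.5]: (16.59+13.91)/2 × 0.5 = 7.625
  [3.5→4]: (13.91+11.66)/2 × 0.5 = 6.3925
  [4→7]: (11.66+4.04)/2 × 3 = 23.55
  Sum = 129.1525 µg/mL·hr

AUC = 129 µg/mL·hr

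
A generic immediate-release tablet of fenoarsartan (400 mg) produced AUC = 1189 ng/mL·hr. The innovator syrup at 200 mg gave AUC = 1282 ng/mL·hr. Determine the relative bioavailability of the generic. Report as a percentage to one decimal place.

F_rel = (AUC_test/D_test) / (AUC_ref/D_ref)
      = (1189/400) / (1282/200)
      = 2.9725 / 6.41 = 0.4637 = 46.37%

F_rel = 46.4%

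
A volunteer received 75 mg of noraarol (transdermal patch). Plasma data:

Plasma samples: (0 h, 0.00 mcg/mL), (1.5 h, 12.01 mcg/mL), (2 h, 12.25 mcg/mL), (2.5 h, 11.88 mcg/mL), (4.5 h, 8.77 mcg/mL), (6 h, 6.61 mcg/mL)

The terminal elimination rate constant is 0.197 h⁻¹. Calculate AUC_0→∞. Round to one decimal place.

AUC = 86.8 mcg/mL·h

Trapezoidal AUC_0→6:
  [0→1.5]: (0.00+12.01)/2 × 1.5 = 9.0075
  [1.5→2]: (12.01+12.25)/2 × 0.5 = 6.065
  [2→2.5]: (12.25+11.88)/2 × 0.5 = 6.0325
  [2.5→4.5]: (11.88+8.77)/2 × 2 = 20.65
  [4.5→6]: (8.77+6.61)/2 × 1.5 = 11.535
  Sum = 53.29 mcg/mL·h
Extrapolated tail: C_last / k_e = 6.61 / 0.197 = 33.553
AUC_0→∞ = 53.29 + 33.553 = 86.843 mcg/mL·h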